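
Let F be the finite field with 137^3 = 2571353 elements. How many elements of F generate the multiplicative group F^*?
There are φ(2571352) = 995328 primitive elements

F_q^* is cyclic of order q - 1 = 2571352. A cyclic group of order m has exactly φ(m) generators. Here m = 2571352 = 2^3 · 7 · 17 · 37 · 73, so the number of primitive elements is φ(2571352) = 995328.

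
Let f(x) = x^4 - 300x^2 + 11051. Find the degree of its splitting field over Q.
[K : Q] = 4

Solving the quadratic in x^2: x^2 = (300 ± √(300^2 - 4·11051))/2 = (300 ± √45796)/2 = (300 ± 214)/2, giving x^2 = 257 or x^2 = 43. So f(x) = (x^2 - 257)(x^2 - 43) and the roots of f are ±√257, ±√43. Hence the splitting field is K = Q(√257, √43). Since 257 and 43 are distinct squarefree integers > 1, their product 11051 is not a perfect square, so √43 ∉ Q(√257). By the tower law [K:Q] = [Q(√257,√43):Q(√257)] · [Q(√257):Q] = 2 · 2 = 4.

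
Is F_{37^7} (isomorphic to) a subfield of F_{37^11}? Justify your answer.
No: F_{37^7} is not a subfield of F_{37^11}

F_{p^m} embeds in F_{p^n} iff m | n. Here 7 ∤ 11 (since 11 = 1·7 + 4 with remainder 4 ≠ 0), so F_{37^7} is not a subfield of F_{37^11}. Equivalently: if it were, the tower law would give 7 = [F_{37^7}:F_37] dividing [F_{37^11}:F_37] = 11, contradiction.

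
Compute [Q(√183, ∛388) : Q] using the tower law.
[Q(√183, ∛388) : Q] = 6

Let L = Q(√183, ∛388). Since Q(√183) ⊂ L and [Q(√183):Q] = 2, the tower law gives 2 | [L:Q]. Likewise Q(∛388) ⊂ L with [Q(∛388):Q] = 3 (because 388 is not a perfect cube), so 3 | [L:Q]. As gcd(2,3) = 1, [L:Q] is divisible by 6. Conversely L is generated over Q by √183 and ∛388, so [L:Q] ≤ 2·3 = 6. Therefore [Q(√183, ∛388) : Q] = 6.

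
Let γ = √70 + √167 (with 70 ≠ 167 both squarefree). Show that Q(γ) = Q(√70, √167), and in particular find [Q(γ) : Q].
[Q(γ) : Q] = 4 (equivalently, Q(γ) = Q(√70, √167))

Obviously Q(γ) ⊆ Q(√70, √167), and [Q(√70, √167):Q] = 4 (since 70, 167 are distinct squarefree integers > 1 with 11690 not a perfect square). To show equality we compute the minimal polynomial of γ. From γ = √70 + √167: γ^2 = 70 + 2√(11690) + 167 = 237 + 2√(11690), so γ^2 - 237 = 2√(11690); squaring, (γ^2 - 237)^2 = 4·11690, i.e. γ^4 - 474γ^2 + 56169 - 46760 = 0, i.e. γ^4 - 474γ^2 + 9409 = 0. So γ is a root of x^4 - 474x^2 + 9409. This polynomial is irreducible over Q: it has no rational root (each ±√70 ± √167 is irrational), and any factorization into two quadratics over Q would force √(11690) ∈ Q (pairing opposite roots) or √70, √167 ∈ Q (other pairings), all impossible. Hence [Q(γ):Q] = 4 = [Q(√70, √167):Q], so Q(γ) = Q(√70, √167).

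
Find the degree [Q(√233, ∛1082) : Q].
[Q(√233, ∛1082) : Q] = 6

Let L = Q(√233, ∛1082). Since Q(√233) ⊂ L and [Q(√233):Q] = 2, the tower law gives 2 | [L:Q]. Likewise Q(∛1082) ⊂ L with [Q(∛1082):Q] = 3 (because 1082 is not a perfect cube), so 3 | [L:Q]. As gcd(2,3) = 1, [L:Q] is divisible by 6. Conversely L is generated over Q by √233 and ∛1082, so [L:Q] ≤ 2·3 = 6. Therefore [Q(√233, ∛1082) : Q] = 6.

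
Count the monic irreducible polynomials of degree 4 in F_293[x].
There are 1842491238 monic irreducible polynomials of degree 4 over F_293

Each element of F_{293^4} that lies in no proper subfield is a root of exactly one monic irreducible of degree 4 over F_293, and each such polynomial has 4 distinct roots in F_{293^4}. By Möbius inversion the count is N_293(4) = (1/4) Σ_{d|4} μ(4/d) · 293^d = (1/4)(μ(4)·293^1 + μ(2)·293^2 + μ(1)·293^4) = 7369964952/4 = 1842491238.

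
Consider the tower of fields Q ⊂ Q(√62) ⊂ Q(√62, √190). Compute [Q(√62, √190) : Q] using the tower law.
[Q(√62, √190) : Q] = 4

[Q(√62):Q] = 2 (min poly x^2 - 62, irreducible since 62 is squarefree > 1). For the top step, suppose √190 ∈ Q(√62), say √190 = c + d√62 with c, d ∈ Q. Squaring: 190 = c^2 + 62d^2 + 2cd√62. Since √62 ∉ Q this forces 2cd = 0. If d = 0 then √190 = c ∈ Q, contradicting 190 squarefree > 1. If c = 0 then 190 = 62d^2, so 62·190 = (62d)^2 is a perfect square in Q — but 62·190 = 11780 is not a perfect square (since 62 and 190 are distinct squarefree integers). Contradiction. Hence √190 ∉ Q(√62), so x^2 - 190 stays irreducible over Q(√62) and [Q(√62, √190) : Q(√62)] = 2. By the tower law, [Q(√62, √190) : Q] = 2 · 2 = 4.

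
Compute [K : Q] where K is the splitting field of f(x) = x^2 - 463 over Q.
[K : Q] = 2

f(x) = x^2 - 463 factors as (x - √463)(x + √463). The splitting field is K = Q(√463). Since 463 is squarefree and > 1, it is not a perfect square, so x^2 - 463 is irreducible over Q and [Q(√463) : Q] = 2. Hence [K : Q] = 2.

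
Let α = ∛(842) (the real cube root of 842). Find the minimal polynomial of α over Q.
m_α(x) = x^3 - 842

α satisfies α^3 = 842, so x^3 - 842 annihilates α. By the rational root test, a rational root p/q (in lowest terms) of x^3 - 842 would satisfy p^3 = 842 q^3, forcing q = 1 and p^3 = 842; but 842 is not a perfect cube, contradiction. A monic cubic over Q with no rational root is irreducible (any nontrivial factorization would include a linear factor). Hence x^3 - 842 is the minimal polynomial of α, and in particular [Q(α):Q] = 3.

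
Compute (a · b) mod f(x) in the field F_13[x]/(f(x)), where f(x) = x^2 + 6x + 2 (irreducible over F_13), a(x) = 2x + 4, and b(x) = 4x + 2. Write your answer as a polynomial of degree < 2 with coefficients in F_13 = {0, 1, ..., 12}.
a · b ≡ 11x + 5 (mod f(x))

Multiply in F_13[x]: a(x)·b(x) = (2x + 4)·(4x + 2) = 8x^2 + 7x + 8. This has degree ≥ 2, so divide by f(x) over F_13: 8x^2 + 7x + 8 = (8)·(x^2 + 6x + 2) + (11x + 5). Hence a·b ≡ 11x + 5 (mod f). (F_13[x]/(f) is a field with 13^2 = 169 elements since f is irreducible of degree 2.)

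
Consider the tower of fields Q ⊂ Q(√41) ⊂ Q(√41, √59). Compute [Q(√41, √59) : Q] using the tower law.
[Q(√41, √59) : Q] = 4

[Q(√41):Q] = 2 (min poly x^2 - 41, irreducible since 41 is squarefree > 1). For the top step, suppose √59 ∈ Q(√41), say √59 = c + d√41 with c, d ∈ Q. Squaring: 59 = c^2 + 41d^2 + 2cd√41. Since √41 ∉ Q this forces 2cd = 0. If d = 0 then √59 = c ∈ Q, contradicting 59 squarefree > 1. If c = 0 then 59 = 41d^2, so 41·59 = (41d)^2 is a perfect square in Q — but 41·59 = 2419 is not a perfect square (since 41 and 59 are distinct squarefree integers). Contradiction. Hence √59 ∉ Q(√41), so x^2 - 59 stays irreducible over Q(√41) and [Q(√41, √59) : Q(√41)] = 2. By the tower law, [Q(√41, √59) : Q] = 2 · 2 = 4.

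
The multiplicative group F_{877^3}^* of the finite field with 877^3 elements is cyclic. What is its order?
|F_{877^3}^*| = 674526132

F_{877^3} has 877^3 = 674526133 elements; its multiplicative group consists of all nonzero elements, so |F_{877^3}^*| = 674526133 - 1 = 674526132. (It is cyclic since any finite subgroup of the multiplicative group of a field is cyclic.)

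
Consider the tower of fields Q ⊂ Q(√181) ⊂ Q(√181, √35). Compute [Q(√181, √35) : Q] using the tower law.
[Q(√181, √35) : Q] = 4

[Q(√181):Q] = 2 (min poly x^2 - 181, irreducible since 181 is squarefree > 1). For the top step, suppose √35 ∈ Q(√181), say √35 = c + d√181 with c, d ∈ Q. Squaring: 35 = c^2 + 181d^2 + 2cd√181. Since √181 ∉ Q this forces 2cd = 0. If d = 0 then √35 = c ∈ Q, contradicting 35 squarefree > 1. If c = 0 then 35 = 181d^2, so 181·35 = (181d)^2 is a perfect square in Q — but 181·35 = 6335 is not a perfect square (since 181 and 35 are distinct squarefree integers). Contradiction. Hence √35 ∉ Q(√181), so x^2 - 35 stays irreducible over Q(√181) and [Q(√181, √35) : Q(√181)] = 2. By the tower law, [Q(√181, √35) : Q] = 2 · 2 = 4.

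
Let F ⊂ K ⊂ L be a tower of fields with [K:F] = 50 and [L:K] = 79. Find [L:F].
[L:F] = 3950

The tower law says that for any tower of field extensions F ⊂ K ⊂ L with finite degrees, [L:F] = [L:K] · [K:F]. Here this gives [L:F] = 79 · 50 = 3950.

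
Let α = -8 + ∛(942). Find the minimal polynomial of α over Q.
m_α(x) = x^3 + 24x^2 + 192x - 430

Set β = α + 8 = ∛(942), so β^3 = 942. Then (α + 8)^3 - 942 = 0, i.e. α is a root of g(x) = (x + 8)^3 - 942 = x^3 + 24x^2 + 192x - 430. Since g(x) = h(x + 8) where h(x) = x^3 - 942, and h is irreducible over Q (because 942 is not a perfect cube, so h has no rational root, and a monic cubic with no rational root is irreducible), g is also irreducible (irreducibility is preserved under the substitution x → x + 8). Hence m_α(x) = x^3 + 24x^2 + 192x - 430.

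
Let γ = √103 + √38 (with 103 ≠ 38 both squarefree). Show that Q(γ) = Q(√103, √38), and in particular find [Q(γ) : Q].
[Q(γ) : Q] = 4 (equivalently, Q(γ) = Q(√103, √38))

Obviously Q(γ) ⊆ Q(√103, √38), and [Q(√103, √38):Q] = 4 (since 103, 38 are distinct squarefree integers > 1 with 3914 not a perfect square). To show equality we compute the minimal polynomial of γ. From γ = √103 + √38: γ^2 = 103 + 2√(3914) + 38 = 141 + 2√(3914), so γ^2 - 141 = 2√(3914); squaring, (γ^2 - 141)^2 = 4·3914, i.e. γ^4 - 282γ^2 + 19881 - 15656 = 0, i.e. γ^4 - 282γ^2 + 4225 = 0. So γ is a root of x^4 - 282x^2 + 4225. This polynomial is irreducible over Q: it has no rational root (each ±√103 ± √38 is irrational), and any factorization into two quadratics over Q would force √(3914) ∈ Q (pairing opposite roots) or √103, √38 ∈ Q (other pairings), all impossible. Hence [Q(γ):Q] = 4 = [Q(√103, √38):Q], so Q(γ) = Q(√103, √38).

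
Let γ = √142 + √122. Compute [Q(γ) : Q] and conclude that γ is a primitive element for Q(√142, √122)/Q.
[Q(γ) : Q] = 4 (equivalently, Q(γ) = Q(√142, √122))

Obviously Q(γ) ⊆ Q(√142, √122), and [Q(√142, √122):Q] = 4 (since 142, 122 are distinct squarefree integers > 1 with 17324 not a perfect square). To show equality we compute the minimal polynomial of γ. From γ = √142 + √122: γ^2 = 142 + 2√(17324) + 122 = 264 + 2√(17324), so γ^2 - 264 = 2√(17324); squaring, (γ^2 - 264)^2 = 4·17324, i.e. γ^4 - 528γ^2 + 69696 - 69296 = 0, i.e. γ^4 - 528γ^2 + 400 = 0. So γ is a root of x^4 - 528x^2 + 400. This polynomial is irreducible over Q: it has no rational root (each ±√142 ± √122 is irrational), and any factorization into two quadratics over Q would force √(17324) ∈ Q (pairing opposite roots) or √142, √122 ∈ Q (other pairings), all impossible. Hence [Q(γ):Q] = 4 = [Q(√142, √122):Q], so Q(γ) = Q(√142, √122).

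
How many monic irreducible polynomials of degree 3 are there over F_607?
There are 74549312 monic irreducible polynomials of degree 3 over F_607

Each element of F_{607^3} that lies in no proper subfield is a root of exactly one monic irreducible of degree 3 over F_607, and each such polynomial has 3 distinct roots in F_{607^3}. By Möbius inversion the count is N_607(3) = (1/3) Σ_{d|3} μ(3/d) · 607^d = (1/3)(μ(3)·607^1 + μ(1)·607^3) = 223647936/3 = 74549312.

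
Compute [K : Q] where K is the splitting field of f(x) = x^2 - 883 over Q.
[K : Q] = 2

f(x) = x^2 - 883 factors as (x - √883)(x + √883). The splitting field is K = Q(√883). Since 883 is squarefree and > 1, it is not a perfect square, so x^2 - 883 is irreducible over Q and [Q(√883) : Q] = 2. Hence [K : Q] = 2.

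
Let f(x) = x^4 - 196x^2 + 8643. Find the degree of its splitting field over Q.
[K : Q] = 4

Solving the quadratic in x^2: x^2 = (196 ± √(196^2 - 4·8643))/2 = (196 ± √3844)/2 = (196 ± 62)/2, giving x^2 = 129 or x^2 = 67. So f(x) = (x^2 - 129)(x^2 - 67) and the roots of f are ±√129, ±√67. Hence the splitting field is K = Q(√129, √67). Since 129 and 67 are distinct squarefree integers > 1, their product 8643 is not a perfect square, so √67 ∉ Q(√129). By the tower law [K:Q] = [Q(√129,√67):Q(√129)] · [Q(√129):Q] = 2 · 2 = 4.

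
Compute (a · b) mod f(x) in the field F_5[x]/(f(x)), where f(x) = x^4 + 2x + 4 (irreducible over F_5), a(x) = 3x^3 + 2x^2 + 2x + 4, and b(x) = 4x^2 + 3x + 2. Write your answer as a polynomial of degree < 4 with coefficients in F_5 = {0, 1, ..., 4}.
a · b ≡ 2x^2 + 4x (mod f(x))

Multiply in F_5[x]: a(x)·b(x) = (3x^3 + 2x^2 + 2x + 4)·(4x^2 + 3x + 2) = 2x^5 + 2x^4 + x^2 + x + 3. This has degree ≥ 4, so divide by f(x) over F_5: 2x^5 + 2x^4 + x^2 + x + 3 = (2x + 2)·(x^4 + 2x + 4) + (2x^2 + 4x). Hence a·b ≡ 2x^2 + 4x (mod f). (F_5[x]/(f) is a field with 5^4 = 625 elements since f is irreducible of degree 4.)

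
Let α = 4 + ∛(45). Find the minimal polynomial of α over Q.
m_α(x) = x^3 - 12x^2 + 48x - 109

Set β = α - 4 = ∛(45), so β^3 = 45. Then (α - 4)^3 - 45 = 0, i.e. α is a root of g(x) = (x - 4)^3 - 45 = x^3 - 12x^2 + 48x - 109. Since g(x) = h(x - 4) where h(x) = x^3 - 45, and h is irreducible over Q (because 45 is not a perfect cube, so h has no rational root, and a monic cubic with no rational root is irreducible), g is also irreducible (irreducibility is preserved under the substitution x → x - 4). Hence m_α(x) = x^3 - 12x^2 + 48x - 109.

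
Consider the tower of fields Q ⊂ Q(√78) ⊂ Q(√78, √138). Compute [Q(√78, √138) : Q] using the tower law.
[Q(√78, √138) : Q] = 4

[Q(√78):Q] = 2 (min poly x^2 - 78, irreducible since 78 is squarefree > 1). For the top step, suppose √138 ∈ Q(√78), say √138 = c + d√78 with c, d ∈ Q. Squaring: 138 = c^2 + 78d^2 + 2cd√78. Since √78 ∉ Q this forces 2cd = 0. If d = 0 then √138 = c ∈ Q, contradicting 138 squarefree > 1. If c = 0 then 138 = 78d^2, so 78·138 = (78d)^2 is a perfect square in Q — but 78·138 = 10764 is not a perfect square (since 78 and 138 are distinct squarefree integers). Contradiction. Hence √138 ∉ Q(√78), so x^2 - 138 stays irreducible over Q(√78) and [Q(√78, √138) : Q(√78)] = 2. By the tower law, [Q(√78, √138) : Q] = 2 · 2 = 4.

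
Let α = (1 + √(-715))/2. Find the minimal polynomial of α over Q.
m_α(x) = x^2 - x + 179

From 2α - 1 = √(-715), squaring gives (2α - 1)^2 = -715, i.e. 4α^2 - 4α + 1 = -715, so α^2 - α + (1 + 715)/4 = 0. Since -715 ≡ 1 (mod 4), (1 + 715)/4 = 179 ∈ Z. The polynomial x^2 - x + 179 has discriminant 1 - 4·(179) = -715, which is not a perfect square in Q (d = -715 is squarefree and ≠ 1), so x^2 - x + 179 is irreducible over Q. It is the minimal polynomial of α.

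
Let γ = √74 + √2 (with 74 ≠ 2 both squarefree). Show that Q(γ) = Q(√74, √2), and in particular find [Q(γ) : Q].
[Q(γ) : Q] = 4 (equivalently, Q(γ) = Q(√74, √2))

Obviously Q(γ) ⊆ Q(√74, √2), and [Q(√74, √2):Q] = 4 (since 74, 2 are distinct squarefree integers > 1 with 148 not a perfect square). To show equality we compute the minimal polynomial of γ. From γ = √74 + √2: γ^2 = 74 + 2√(148) + 2 = 76 + 2√(148), so γ^2 - 76 = 2√(148); squaring, (γ^2 - 76)^2 = 4·148, i.e. γ^4 - 152γ^2 + 5776 - 592 = 0, i.e. γ^4 - 152γ^2 + 5184 = 0. So γ is a root of x^4 - 152x^2 + 5184. This polynomial is irreducible over Q: it has no rational root (each ±√74 ± √2 is irrational), and any factorization into two quadratics over Q would force √(148) ∈ Q (pairing opposite roots) or √74, √2 ∈ Q (other pairings), all impossible. Hence [Q(γ):Q] = 4 = [Q(√74, √2):Q], so Q(γ) = Q(√74, √2).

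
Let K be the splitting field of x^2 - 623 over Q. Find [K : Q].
[K : Q] = 2

f(x) = x^2 - 623 factors as (x - √623)(x + √623). The splitting field is K = Q(√623). Since 623 is squarefree and > 1, it is not a perfect square, so x^2 - 623 is irreducible over Q and [Q(√623) : Q] = 2. Hence [K : Q] = 2.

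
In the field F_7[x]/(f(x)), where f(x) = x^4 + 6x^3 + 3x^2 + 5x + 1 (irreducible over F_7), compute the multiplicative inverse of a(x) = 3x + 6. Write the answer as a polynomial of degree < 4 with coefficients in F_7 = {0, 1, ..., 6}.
a(x)^(-1) ≡ 5x^3 + 6x^2 + 3x + 5 (mod f(x))

Since f is irreducible over F_7, F_7[x]/(f) is a field and a(x) ≠ 0 has an inverse. Apply the extended Euclidean algorithm to f(x) and a(x) in F_7[x]: f(x) = (5x^3 + 6x^2 + 3x + 5)·a(x) + (6). The last nonzero remainder is the constant 6 = gcd(f, a) in F_7. Back-substituting through the division chain expresses 6 = s(x)·a(x) + t(x)·f(x) with s(x) ≡ 2x^3 + x^2 + 4x + 2 (mod f), so (2x^3 + x^2 + 4x + 2)·a(x) ≡ 6 (mod f). Multiplying by 6^(-1) ≡ 6 in F_7 gives a(x)^(-1) ≡ 6·(2x^3 + x^2 + 4x + 2) ≡ 5x^3 + 6x^2 + 3x + 5 (mod f). Check: (3x + 6)·(5x^3 + 6x^2 + 3x + 5) = x^4 + 6x^3 + 3x^2 + 5x + 2 ≡ 1 (mod x^4 + 6x^3 + 3x^2 + 5x + 1).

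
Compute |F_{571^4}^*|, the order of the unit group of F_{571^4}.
|F_{571^4}^*| = 106302733680

F_{571^4} has 571^4 = 106302733681 elements; its multiplicative group consists of all nonzero elements, so |F_{571^4}^*| = 106302733681 - 1 = 106302733680. (It is cyclic since any finite subgroup of the multiplicative group of a field is cyclic.)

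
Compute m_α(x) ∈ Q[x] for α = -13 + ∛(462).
m_α(x) = x^3 + 39x^2 + 507x + 1735

Set β = α + 13 = ∛(462), so β^3 = 462. Then (α + 13)^3 - 462 = 0, i.e. α is a root of g(x) = (x + 13)^3 - 462 = x^3 + 39x^2 + 507x + 1735. Since g(x) = h(x + 13) where h(x) = x^3 - 462, and h is irreducible over Q (because 462 is not a perfect cube, so h has no rational root, and a monic cubic with no rational root is irreducible), g is also irreducible (irreducibility is preserved under the substitution x → x + 13). Hence m_α(x) = x^3 + 39x^2 + 507x + 1735.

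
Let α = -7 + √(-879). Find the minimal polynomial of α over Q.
m_α(x) = x^2 + 14x + 928

From α + 7 = √(-879), squaring gives (α + 7)^2 = -879, i.e. α^2 + 14α + 49 = -879, so α^2 + 14α + 928 = 0. The discriminant of x^2 + 14x + 928 is (14)^2 - 4·(928) = 196 - 3712 = -3516, and 4·(-879) is not a perfect square in Q since -879 is squarefree and ≠ 1. Hence x^2 + 14x + 928 is irreducible over Q and is the minimal polynomial of α.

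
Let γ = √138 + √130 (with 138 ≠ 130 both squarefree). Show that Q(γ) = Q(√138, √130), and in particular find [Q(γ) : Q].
[Q(γ) : Q] = 4 (equivalently, Q(γ) = Q(√138, √130))

Obviously Q(γ) ⊆ Q(√138, √130), and [Q(√138, √130):Q] = 4 (since 138, 130 are distinct squarefree integers > 1 with 17940 not a perfect square). To show equality we compute the minimal polynomial of γ. From γ = √138 + √130: γ^2 = 138 + 2√(17940) + 130 = 268 + 2√(17940), so γ^2 - 268 = 2√(17940); squaring, (γ^2 - 268)^2 = 4·17940, i.e. γ^4 - 536γ^2 + 71824 - 71760 = 0, i.e. γ^4 - 536γ^2 + 64 = 0. So γ is a root of x^4 - 536x^2 + 64. This polynomial is irreducible over Q: it has no rational root (each ±√138 ± √130 is irrational), and any factorization into two quadratics over Q would force √(17940) ∈ Q (pairing opposite roots) or √138, √130 ∈ Q (other pairings), all impossible. Hence [Q(γ):Q] = 4 = [Q(√138, √130):Q], so Q(γ) = Q(√138, √130).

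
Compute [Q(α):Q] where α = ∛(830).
[Q(α):Q] = 3

The minimal polynomial of α is x^3 - 830, irreducible over Q since 830 is not a perfect cube (so x^3 - 830 has no rational root). Hence [Q(α):Q] = deg(m_α) = 3.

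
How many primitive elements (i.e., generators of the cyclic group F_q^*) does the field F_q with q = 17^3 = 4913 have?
There are φ(4912) = 2448 primitive elements

F_q^* is cyclic of order q - 1 = 4912. A cyclic group of order m has exactly φ(m) generators. Here m = 4912 = 2^4 · 307, so the number of primitive elements is φ(4912) = 2448.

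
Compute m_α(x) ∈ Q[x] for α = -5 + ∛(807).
m_α(x) = x^3 + 15x^2 + 75x - 682

Set β = α + 5 = ∛(807), so β^3 = 807. Then (α + 5)^3 - 807 = 0, i.e. α is a root of g(x) = (x + 5)^3 - 807 = x^3 + 15x^2 + 75x - 682. Since g(x) = h(x + 5) where h(x) = x^3 - 807, and h is irreducible over Q (because 807 is not a perfect cube, so h has no rational root, and a monic cubic with no rational root is irreducible), g is also irreducible (irreducibility is preserved under the substitution x → x + 5). Hence m_α(x) = x^3 + 15x^2 + 75x - 682.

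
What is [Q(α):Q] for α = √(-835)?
[Q(α):Q] = 2

[Q(α):Q] equals the degree of the minimal polynomial of α. Here α^2 = -835 and x^2 + 835 is irreducible (d = -835 is squarefree, ≠ 1, hence not a square), so deg(m_α) = 2. Thus [Q(α):Q] = 2.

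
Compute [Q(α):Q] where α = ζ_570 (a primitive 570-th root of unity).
[Q(α):Q] = 144

The minimal polynomial of ζ_570 over Q is the 570-th cyclotomic polynomial Φ_570(x), which is irreducible over Q and has degree φ(570) = 144. Hence [Q(α):Q] = φ(570) = 144.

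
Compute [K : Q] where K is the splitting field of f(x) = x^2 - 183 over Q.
[K : Q] = 2

f(x) = x^2 - 183 factors as (x - √183)(x + √183). The splitting field is K = Q(√183). Since 183 is squarefree and > 1, it is not a perfect square, so x^2 - 183 is irreducible over Q and [Q(√183) : Q] = 2. Hence [K : Q] = 2.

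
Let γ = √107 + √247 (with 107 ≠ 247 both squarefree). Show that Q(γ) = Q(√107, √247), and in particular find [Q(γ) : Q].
[Q(γ) : Q] = 4 (equivalently, Q(γ) = Q(√107, √247))

Obviously Q(γ) ⊆ Q(√107, √247), and [Q(√107, √247):Q] = 4 (since 107, 247 are distinct squarefree integers > 1 with 26429 not a perfect square). To show equality we compute the minimal polynomial of γ. From γ = √107 + √247: γ^2 = 107 + 2√(26429) + 247 = 354 + 2√(26429), so γ^2 - 354 = 2√(26429); squaring, (γ^2 - 354)^2 = 4·26429, i.e. γ^4 - 708γ^2 + 125316 - 105716 = 0, i.e. γ^4 - 708γ^2 + 19600 = 0. So γ is a root of x^4 - 708x^2 + 19600. This polynomial is irreducible over Q: it has no rational root (each ±√107 ± √247 is irrational), and any factorization into two quadratics over Q would force √(26429) ∈ Q (pairing opposite roots) or √107, √247 ∈ Q (other pairings), all impossible. Hence [Q(γ):Q] = 4 = [Q(√107, √247):Q], so Q(γ) = Q(√107, √247).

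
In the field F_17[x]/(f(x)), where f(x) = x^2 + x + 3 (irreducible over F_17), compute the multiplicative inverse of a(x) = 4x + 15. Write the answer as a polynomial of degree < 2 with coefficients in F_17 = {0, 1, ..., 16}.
a(x)^(-1) ≡ 9x + 5 (mod f(x))

Since f is irreducible over F_17, F_17[x]/(f) is a field and a(x) ≠ 0 has an inverse. Apply the extended Euclidean algorithm to f(x) and a(x) in F_17[x]: f(x) = (13x + 11)·a(x) + (8). The last nonzero remainder is the constant 8 = gcd(f, a) in F_17. Back-substituting through the division chain expresses 8 = s(x)·a(x) + t(x)·f(x) with s(x) ≡ 4x + 6 (mod f), so (4x + 6)·a(x) ≡ 8 (mod f). Multiplying by 8^(-1) ≡ 15 in F_17 gives a(x)^(-1) ≡ 15·(4x + 6) ≡ 9x + 5 (mod f). Check: (4x + 15)·(9x + 5) = 2x^2 + 2x + 7 ≡ 1 (mod x^2 + x + 3).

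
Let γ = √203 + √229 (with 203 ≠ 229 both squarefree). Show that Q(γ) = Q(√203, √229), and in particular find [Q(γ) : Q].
[Q(γ) : Q] = 4 (equivalently, Q(γ) = Q(√203, √229))

Obviously Q(γ) ⊆ Q(√203, √229), and [Q(√203, √229):Q] = 4 (since 203, 229 are distinct squarefree integers > 1 with 46487 not a perfect square). To show equality we compute the minimal polynomial of γ. From γ = √203 + √229: γ^2 = 203 + 2√(46487) + 229 = 432 + 2√(46487), so γ^2 - 432 = 2√(46487); squaring, (γ^2 - 432)^2 = 4·46487, i.e. γ^4 - 864γ^2 + 186624 - 185948 = 0, i.e. γ^4 - 864γ^2 + 676 = 0. So γ is a root of x^4 - 864x^2 + 676. This polynomial is irreducible over Q: it has no rational root (each ±√203 ± √229 is irrational), and any factorization into two quadratics over Q would force √(46487) ∈ Q (pairing opposite roots) or √203, √229 ∈ Q (other pairings), all impossible. Hence [Q(γ):Q] = 4 = [Q(√203, √229):Q], so Q(γ) = Q(√203, √229).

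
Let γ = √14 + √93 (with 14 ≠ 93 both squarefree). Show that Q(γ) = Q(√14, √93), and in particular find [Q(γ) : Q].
[Q(γ) : Q] = 4 (equivalently, Q(γ) = Q(√14, √93))

Obviously Q(γ) ⊆ Q(√14, √93), and [Q(√14, √93):Q] = 4 (since 14, 93 are distinct squarefree integers > 1 with 1302 not a perfect square). To show equality we compute the minimal polynomial of γ. From γ = √14 + √93: γ^2 = 14 + 2√(1302) + 93 = 107 + 2√(1302), so γ^2 - 107 = 2√(1302); squaring, (γ^2 - 107)^2 = 4·1302, i.e. γ^4 - 214γ^2 + 11449 - 5208 = 0, i.e. γ^4 - 214γ^2 + 6241 = 0. So γ is a root of x^4 - 214x^2 + 6241. This polynomial is irreducible over Q: it has no rational root (each ±√14 ± √93 is irrational), and any factorization into two quadratics over Q would force √(1302) ∈ Q (pairing opposite roots) or √14, √93 ∈ Q (other pairings), all impossible. Hence [Q(γ):Q] = 4 = [Q(√14, √93):Q], so Q(γ) = Q(√14, √93).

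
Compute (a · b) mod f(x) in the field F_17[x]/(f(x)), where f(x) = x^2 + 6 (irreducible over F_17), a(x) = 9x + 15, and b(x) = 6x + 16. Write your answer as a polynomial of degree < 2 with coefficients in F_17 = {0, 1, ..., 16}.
a · b ≡ 13x + 1 (mod f(x))

Multiply in F_17[x]: a(x)·b(x) = (9x + 15)·(6x + 16) = 3x^2 + 13x + 2. This has degree ≥ 2, so divide by f(x) over F_17: 3x^2 + 13x + 2 = (3)·(x^2 + 6) + (13x + 1). Hence a·b ≡ 13x + 1 (mod f). (F_17[x]/(f) is a field with 17^2 = 289 elements since f is irreducible of degree 2.)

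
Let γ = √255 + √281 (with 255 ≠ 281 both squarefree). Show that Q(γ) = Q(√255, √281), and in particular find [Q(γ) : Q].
[Q(γ) : Q] = 4 (equivalently, Q(γ) = Q(√255, √281))

Obviously Q(γ) ⊆ Q(√255, √281), and [Q(√255, √281):Q] = 4 (since 255, 281 are distinct squarefree integers > 1 with 71655 not a perfect square). To show equality we compute the minimal polynomial of γ. From γ = √255 + √281: γ^2 = 255 + 2√(71655) + 281 = 536 + 2√(71655), so γ^2 - 536 = 2√(71655); squaring, (γ^2 - 536)^2 = 4·71655, i.e. γ^4 - 1072γ^2 + 287296 - 286620 = 0, i.e. γ^4 - 1072γ^2 + 676 = 0. So γ is a root of x^4 - 1072x^2 + 676. This polynomial is irreducible over Q: it has no rational root (each ±√255 ± √281 is irrational), and any factorization into two quadratics over Q would force √(71655) ∈ Q (pairing opposite roots) or √255, √281 ∈ Q (other pairings), all impossible. Hence [Q(γ):Q] = 4 = [Q(√255, √281):Q], so Q(γ) = Q(√255, √281).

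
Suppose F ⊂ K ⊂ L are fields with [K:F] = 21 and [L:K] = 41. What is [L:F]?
[L:F] = 861

The tower law says that for any tower of field extensions F ⊂ K ⊂ L with finite degrees, [L:F] = [L:K] · [K:F]. Here this gives [L:F] = 41 · 21 = 861.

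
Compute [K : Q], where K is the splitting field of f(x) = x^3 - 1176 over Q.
[K : Q] = 6

The roots of x^3 - 1176 are ∛1176, ω∛1176, ω^2∛1176 where ω = e^(2πi/3) is a primitive cube root of unity, so K = Q(∛1176, ω). Now [Q(∛1176):Q] = 3 (since 1176 is not a perfect cube, x^3 - 1176 is irreducible) and [Q(ω):Q] = 2. Both 2 and 3 divide [K:Q], and [K:Q] ≤ 3·2 = 6, so [K:Q] = 6. (Equivalently: Q(∛1176) ⊂ R but ω ∉ R, so [K : Q(∛1176)] = 2.)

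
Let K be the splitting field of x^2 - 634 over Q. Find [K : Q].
[K : Q] = 2

f(x) = x^2 - 634 factors as (x - √634)(x + √634). The splitting field is K = Q(√634). Since 634 is squarefree and > 1, it is not a perfect square, so x^2 - 634 is irreducible over Q and [Q(√634) : Q] = 2. Hence [K : Q] = 2.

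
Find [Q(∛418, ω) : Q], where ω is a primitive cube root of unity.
[Q(∛418, ω) : Q] = 6

[Q(∛418):Q] = 3 (min poly x^3 - 418, irreducible since 418 is not a perfect cube). [Q(ω):Q] = 2 (min poly x^2 + x + 1). Since Q(∛418) ⊂ R and ω ∉ R, we have ω ∉ Q(∛418), so x^2 + x + 1 remains irreducible over Q(∛418) and [Q(∛418, ω) : Q(∛418)] = 2. By the tower law, [Q(∛418, ω) : Q] = 3 · 2 = 6. (In fact Q(∛418, ω) is the splitting field of x^3 - 418 over Q.)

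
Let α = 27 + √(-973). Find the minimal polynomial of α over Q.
m_α(x) = x^2 - 54x + 1702

From α - 27 = √(-973), squaring gives (α - 27)^2 = -973, i.e. α^2 - 54α + 729 = -973, so α^2 - 54α + 1702 = 0. The discriminant of x^2 - 54x + 1702 is (-54)^2 - 4·(1702) = 2916 - 6808 = -3892, and 4·(-973) is not a perfect square in Q since -973 is squarefree and ≠ 1. Hence x^2 - 54x + 1702 is irreducible over Q and is the minimal polynomial of α.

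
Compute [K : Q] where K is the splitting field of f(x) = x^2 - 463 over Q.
[K : Q] = 2

f(x) = x^2 - 463 factors as (x - √463)(x + √463). The splitting field is K = Q(√463). Since 463 is squarefree and > 1, it is not a perfect square, so x^2 - 463 is irreducible over Q and [Q(√463) : Q] = 2. Hence [K : Q] = 2.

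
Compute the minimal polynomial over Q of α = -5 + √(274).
m_α(x) = x^2 + 10x - 249

From α + 5 = √(274), squaring gives (α + 5)^2 = 274, i.e. α^2 + 10α + 25 = 274, so α^2 + 10α - 249 = 0. The discriminant of x^2 + 10x - 249 is (10)^2 - 4·(-249) = 100 + 996 = 1096, and 4·(274) is not a perfect square in Q since 274 is squarefree and ≠ 1. Hence x^2 + 10x - 249 is irreducible over Q and is the minimal polynomial of α.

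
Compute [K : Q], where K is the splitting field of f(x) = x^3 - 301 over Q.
[K : Q] = 6

The roots of x^3 - 301 are ∛301, ω∛301, ω^2∛301 where ω = e^(2πi/3) is a primitive cube root of unity, so K = Q(∛301, ω). Now [Q(∛301):Q] = 3 (since 301 is not a perfect cube, x^3 - 301 is irreducible) and [Q(ω):Q] = 2. Both 2 and 3 divide [K:Q], and [K:Q] ≤ 3·2 = 6, so [K:Q] = 6. (Equivalently: Q(∛301) ⊂ R but ω ∉ R, so [K : Q(∛301)] = 2.)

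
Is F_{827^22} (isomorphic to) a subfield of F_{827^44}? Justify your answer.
Yes: F_{827^22} is a subfield of F_{827^44}

F_{p^m} embeds in F_{p^n} iff m | n (since F_{p^n} is the splitting field of x^(p^n) - x, and F_{p^m} ⊂ F_{p^n} forces p^n to be a power of p^m, i.e. m | n; conversely if m | n then every root of x^(p^m) - x is a root of x^(p^n) - x). Here 22 | 44 (since 44 = 2·22), so F_{827^22} is a subfield of F_{827^44}, and [F_{827^44} : F_{827^22}] = 44/22 = 2.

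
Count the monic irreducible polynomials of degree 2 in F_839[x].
There are 351541 monic irreducible polynomials of degree 2 over F_839

Each element of F_{839^2} that lies in no proper subfield is a root of exactly one monic irreducible of degree 2 over F_839, and each such polynomial has 2 distinct roots in F_{839^2}. By Möbius inversion the count is N_839(2) = (1/2) Σ_{d|2} μ(2/d) · 839^d = (1/2)(μ(2)·839^1 + μ(1)·839^2) = 703082/2 = 351541.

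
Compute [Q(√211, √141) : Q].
[Q(√211, √141) : Q] = 4

[Q(√211):Q] = 2 (min poly x^2 - 211, irreducible since 211 is squarefree > 1). For the top step, suppose √141 ∈ Q(√211), say √141 = c + d√211 with c, d ∈ Q. Squaring: 141 = c^2 + 211d^2 + 2cd√211. Since √211 ∉ Q this forces 2cd = 0. If d = 0 then √141 = c ∈ Q, contradicting 141 squarefree > 1. If c = 0 then 141 = 211d^2, so 211·141 = (211d)^2 is a perfect square in Q — but 211·141 = 29751 is not a perfect square (since 211 and 141 are distinct squarefree integers). Contradiction. Hence √141 ∉ Q(√211), so x^2 - 141 stays irreducible over Q(√211) and [Q(√211, √141) : Q(√211)] = 2. By the tower law, [Q(√211, √141) : Q] = 2 · 2 = 4.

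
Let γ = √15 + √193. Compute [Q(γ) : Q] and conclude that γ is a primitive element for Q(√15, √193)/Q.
[Q(γ) : Q] = 4 (equivalently, Q(γ) = Q(√15, √193))

Obviously Q(γ) ⊆ Q(√15, √193), and [Q(√15, √193):Q] = 4 (since 15, 193 are distinct squarefree integers > 1 with 2895 not a perfect square). To show equality we compute the minimal polynomial of γ. From γ = √15 + √193: γ^2 = 15 + 2√(2895) + 193 = 208 + 2√(2895), so γ^2 - 208 = 2√(2895); squaring, (γ^2 - 208)^2 = 4·2895, i.e. γ^4 - 416γ^2 + 43264 - 11580 = 0, i.e. γ^4 - 416γ^2 + 31684 = 0. So γ is a root of x^4 - 416x^2 + 31684. This polynomial is irreducible over Q: it has no rational root (each ±√15 ± √193 is irrational), and any factorization into two quadratics over Q would force √(2895) ∈ Q (pairing opposite roots) or √15, √193 ∈ Q (other pairings), all impossible. Hence [Q(γ):Q] = 4 = [Q(√15, √193):Q], so Q(γ) = Q(√15, √193).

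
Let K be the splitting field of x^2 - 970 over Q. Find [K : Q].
[K : Q] = 2

f(x) = x^2 - 970 factors as (x - √970)(x + √970). The splitting field is K = Q(√970). Since 970 is squarefree and > 1, it is not a perfect square, so x^2 - 970 is irreducible over Q and [Q(√970) : Q] = 2. Hence [K : Q] = 2.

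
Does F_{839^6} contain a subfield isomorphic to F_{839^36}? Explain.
No: F_{839^36} is not a subfield of F_{839^6}

F_{p^m} embeds in F_{p^n} iff m | n. Here 36 ∤ 6 (since 6 = 0·36 + 6 with remainder 6 ≠ 0), so F_{839^36} is not a subfield of F_{839^6}. Equivalently: if it were, the tower law would give 36 = [F_{839^36}:F_839] dividing [F_{839^6}:F_839] = 6, contradiction.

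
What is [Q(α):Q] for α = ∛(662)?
[Q(α):Q] = 3

The minimal polynomial of α is x^3 - 662, irreducible over Q since 662 is not a perfect cube (so x^3 - 662 has no rational root). Hence [Q(α):Q] = deg(m_α) = 3.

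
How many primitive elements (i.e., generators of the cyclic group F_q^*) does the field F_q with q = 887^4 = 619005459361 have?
There are φ(619005459360) = 154661584896 primitive elements

F_q^* is cyclic of order q - 1 = 619005459360. A cyclic group of order m has exactly φ(m) generators. Here m = 619005459360 = 2^5 · 3 · 5 · 29 · 37 · 443 · 2713, so the number of primitive elements is φ(619005459360) = 154661584896.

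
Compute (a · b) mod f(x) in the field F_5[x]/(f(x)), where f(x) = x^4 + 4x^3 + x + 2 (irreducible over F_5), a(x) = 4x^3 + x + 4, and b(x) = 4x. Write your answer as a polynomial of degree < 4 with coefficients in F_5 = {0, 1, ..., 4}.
a · b ≡ x^3 + 4x^2 + 3 (mod f(x))

Multiply in F_5[x]: a(x)·b(x) = (4x^3 + x + 4)·(4x) = x^4 + 4x^2 + x. This has degree ≥ 4, so divide by f(x) over F_5: x^4 + 4x^2 + x = (1)·(x^4 + 4x^3 + x + 2) + (x^3 + 4x^2 + 3). Hence a·b ≡ x^3 + 4x^2 + 3 (mod f). (F_5[x]/(f) is a field with 5^4 = 625 elements since f is irreducible of degree 4.)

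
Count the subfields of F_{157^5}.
F_{157^5} has 2 subfields

The subfields of F_{p^n} are exactly the fields F_{p^d} for d | n (each is the fixed field of the unique index-d subgroup of Gal(F_{p^n}/F_p) ≅ Z/nZ). The divisors of n = 5 are {1, 5}, giving 2 subfields: F_{157^1}, F_{157^5}.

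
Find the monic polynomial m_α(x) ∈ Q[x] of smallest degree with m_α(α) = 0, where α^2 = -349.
m_α(x) = x^2 + 349

α satisfies α^2 + 349 = 0, so x^2 + 349 annihilates α. Since d = -349 is squarefree and ≠ 1, it is not a perfect square in Q, so x^2 + 349 has no rational root and is therefore irreducible over Q (a degree-2 polynomial over a field is irreducible iff it has no root). Hence m_α(x) = x^2 + 349.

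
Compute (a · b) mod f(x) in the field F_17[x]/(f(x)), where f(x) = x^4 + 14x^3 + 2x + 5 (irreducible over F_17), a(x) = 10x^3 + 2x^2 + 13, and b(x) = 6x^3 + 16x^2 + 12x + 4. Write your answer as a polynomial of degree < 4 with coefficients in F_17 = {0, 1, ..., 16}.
a · b ≡ 8x^3 + 11x^2 + 9x + 13 (mod f(x))

Multiply in F_17[x]: a(x)·b(x) = (10x^3 + 2x^2 + 13)·(6x^3 + 16x^2 + 12x + 4) = 9x^6 + 2x^5 + 16x^4 + 6x^3 + 12x^2 + 3x + 1. This has degree ≥ 4, so divide by f(x) over F_17: 9x^6 + 2x^5 + 16x^4 + 6x^3 + 12x^2 + 3x + 1 = (9x^2 + 12x + 1)·(x^4 + 14x^3 + 2x + 5) + (8x^3 + 11x^2 + 9x + 13). Hence a·b ≡ 8x^3 + 11x^2 + 9x + 13 (mod f). (F_17[x]/(f) is a field with 17^4 = 83521 elements since f is irreducible of degree 4.)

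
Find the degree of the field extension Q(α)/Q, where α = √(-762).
[Q(α):Q] = 2

[Q(α):Q] equals the degree of the minimal polynomial of α. Here α^2 = -762 and x^2 + 762 is irreducible (d = -762 is squarefree, ≠ 1, hence not a square), so deg(m_α) = 2. Thus [Q(α):Q] = 2.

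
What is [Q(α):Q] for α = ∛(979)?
[Q(α):Q] = 3

The minimal polynomial of α is x^3 - 979, irreducible over Q since 979 is not a perfect cube (so x^3 - 979 has no rational root). Hence [Q(α):Q] = deg(m_α) = 3.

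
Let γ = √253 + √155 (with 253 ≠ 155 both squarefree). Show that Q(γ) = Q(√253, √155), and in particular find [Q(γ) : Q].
[Q(γ) : Q] = 4 (equivalently, Q(γ) = Q(√253, √155))

Obviously Q(γ) ⊆ Q(√253, √155), and [Q(√253, √155):Q] = 4 (since 253, 155 are distinct squarefree integers > 1 with 39215 not a perfect square). To show equality we compute the minimal polynomial of γ. From γ = √253 + √155: γ^2 = 253 + 2√(39215) + 155 = 408 + 2√(39215), so γ^2 - 408 = 2√(39215); squaring, (γ^2 - 408)^2 = 4·39215, i.e. γ^4 - 816γ^2 + 166464 - 156860 = 0, i.e. γ^4 - 816γ^2 + 9604 = 0. So γ is a root of x^4 - 816x^2 + 9604. This polynomial is irreducible over Q: it has no rational root (each ±√253 ± √155 is irrational), and any factorization into two quadratics over Q would force √(39215) ∈ Q (pairing opposite roots) or √253, √155 ∈ Q (other pairings), all impossible. Hence [Q(γ):Q] = 4 = [Q(√253, √155):Q], so Q(γ) = Q(√253, √155).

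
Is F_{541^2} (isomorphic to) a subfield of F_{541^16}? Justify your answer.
Yes: F_{541^2} is a subfield of F_{541^16}

F_{p^m} embeds in F_{p^n} iff m | n (since F_{p^n} is the splitting field of x^(p^n) - x, and F_{p^m} ⊂ F_{p^n} forces p^n to be a power of p^m, i.e. m | n; conversely if m | n then every root of x^(p^m) - x is a root of x^(p^n) - x). Here 2 | 16 (since 16 = 8·2), so F_{541^2} is a subfield of F_{541^16}, and [F_{541^16} : F_{541^2}] = 16/2 = 8.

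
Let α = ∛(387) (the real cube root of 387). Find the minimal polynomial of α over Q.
m_α(x) = x^3 - 387

α satisfies α^3 = 387, so x^3 - 387 annihilates α. By the rational root test, a rational root p/q (in lowest terms) of x^3 - 387 would satisfy p^3 = 387 q^3, forcing q = 1 and p^3 = 387; but 387 is not a perfect cube, contradiction. A monic cubic over Q with no rational root is irreducible (any nontrivial factorization would include a linear factor). Hence x^3 - 387 is the minimal polynomial of α, and in particular [Q(α):Q] = 3.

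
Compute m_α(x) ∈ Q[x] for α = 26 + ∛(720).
m_α(x) = x^3 - 78x^2 + 2028x - 18296

Set β = α - 26 = ∛(720), so β^3 = 720. Then (α - 26)^3 - 720 = 0, i.e. α is a root of g(x) = (x - 26)^3 - 720 = x^3 - 78x^2 + 2028x - 18296. Since g(x) = h(x - 26) where h(x) = x^3 - 720, and h is irreducible over Q (because 720 is not a perfect cube, so h has no rational root, and a monic cubic with no rational root is irreducible), g is also irreducible (irreducibility is preserved under the substitution x → x - 26). Hence m_α(x) = x^3 - 78x^2 + 2028x - 18296.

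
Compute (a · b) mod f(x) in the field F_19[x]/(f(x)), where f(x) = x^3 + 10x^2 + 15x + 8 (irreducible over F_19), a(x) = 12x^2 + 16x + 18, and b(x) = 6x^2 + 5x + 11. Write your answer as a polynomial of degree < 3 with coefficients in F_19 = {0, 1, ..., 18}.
a · b ≡ 16x^2 + 18x + 17 (mod f(x))

Multiply in F_19[x]: a(x)·b(x) = (12x^2 + 16x + 18)·(6x^2 + 5x + 11) = 15x^4 + 4x^3 + 16x^2 + 8. This has degree ≥ 3, so divide by f(x) over F_19: 15x^4 + 4x^3 + 16x^2 + 8 = (15x + 6)·(x^3 + 10x^2 + 15x + 8) + (16x^2 + 18x + 17). Hence a·b ≡ 16x^2 + 18x + 17 (mod f). (F_19[x]/(f) is a field with 19^3 = 6859 elements since f is irreducible of degree 3.)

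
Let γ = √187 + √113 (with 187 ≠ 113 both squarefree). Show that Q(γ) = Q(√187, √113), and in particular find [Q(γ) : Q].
[Q(γ) : Q] = 4 (equivalently, Q(γ) = Q(√187, √113))

Obviously Q(γ) ⊆ Q(√187, √113), and [Q(√187, √113):Q] = 4 (since 187, 113 are distinct squarefree integers > 1 with 21131 not a perfect square). To show equality we compute the minimal polynomial of γ. From γ = √187 + √113: γ^2 = 187 + 2√(21131) + 113 = 300 + 2√(21131), so γ^2 - 300 = 2√(21131); squaring, (γ^2 - 300)^2 = 4·21131, i.e. γ^4 - 600γ^2 + 90000 - 84524 = 0, i.e. γ^4 - 600γ^2 + 5476 = 0. So γ is a root of x^4 - 600x^2 + 5476. This polynomial is irreducible over Q: it has no rational root (each ±√187 ± √113 is irrational), and any factorization into two quadratics over Q would force √(21131) ∈ Q (pairing opposite roots) or √187, √113 ∈ Q (other pairings), all impossible. Hence [Q(γ):Q] = 4 = [Q(√187, √113):Q], so Q(γ) = Q(√187, √113).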